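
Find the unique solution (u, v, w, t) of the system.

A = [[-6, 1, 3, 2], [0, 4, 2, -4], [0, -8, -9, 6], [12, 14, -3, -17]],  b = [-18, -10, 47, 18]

(0, -1, -5, -1)

Forward elimination on [A|b]:
R4 <- R4 - (-2)*R1:  [   0   16    3  -13  -18 ]
R3 <- R3 - (-2)*R2:  [  0   0  -5  -2  27 ]
R4 <- R4 - (4)*R2:  [  0   0  -5   3  22 ]
R4 <- R4 - (1)*R3:  [  0   0   0   5  -5 ]
Row echelon form:
[ -6  1   3   2  |  -18 ]
[  0  4   2  -4  |  -10 ]
[  0  0  -5  -2  |   27 ]
[  0  0   0   5  |   -5 ]
Back-substitution:
t = (-5) / 5 = -1
w = (27 - (-2)*(-1)) / -5 = -5
v = (-10 - (2)*(-5) - (-4)*(-1)) / 4 = -1
u = (-18 - (1)*(-1) - (3)*(-5) - (2)*(-1)) / -6 = 0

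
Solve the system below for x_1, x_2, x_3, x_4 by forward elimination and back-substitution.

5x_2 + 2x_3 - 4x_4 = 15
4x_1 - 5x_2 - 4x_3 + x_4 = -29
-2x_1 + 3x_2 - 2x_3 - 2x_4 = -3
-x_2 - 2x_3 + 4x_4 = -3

(0, 3, 4, 2)

Forward elimination on [A|b]:
R1 <-> R2   (pivot in column 1 was zero)
[  4  -5  -4   1  -29 ]
[  0   5   2  -4   15 ]
[ -2   3  -2  -2   -3 ]
[  0  -1  -2   4   -3 ]
R3 <- R3 - (-1/2)*R1:  [     0    1/2     -4   -3/2  -35/2 ]
R3 <- R3 - (1/10)*R2:  [      0       0   -21/5  -11/10     -19 ]
R4 <- R4 - (-1/5)*R2:  [    0     0  -8/5  16/5     0 ]
R4 <- R4 - (8/21)*R3:  [      0       0       0   76/21  152/21 ]
Row echelon form:
[ 4  -5     -4       1  |     -29 ]
[ 0   5      2      -4  |      15 ]
[ 0   0  -21/5  -11/10  |     -19 ]
[ 0   0      0   76/21  |  152/21 ]
Back-substitution:
x_4 = (152/21) / (76/21) = 2
x_3 = (-19 - (-11/10)*(2)) / (-21/5) = 4
x_2 = (15 - (2)*(4) - (-4)*(2)) / 5 = 3
x_1 = (-29 - (-5)*(3) - (-4)*(4) - (1)*(2)) / 4 = 0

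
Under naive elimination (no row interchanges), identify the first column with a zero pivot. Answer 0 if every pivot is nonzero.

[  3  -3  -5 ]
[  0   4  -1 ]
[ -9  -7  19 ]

first zero-pivot column = 3

Naive forward elimination:
R3 <- R3 - (-3)*R1:  [   0  -16    4 ]
R3 <- R3 - (-4)*R2:  [ 0  0  0 ]
Matrix at this point:
[ 3  -3  -5 ]
[ 0   4  -1 ]
[ 0   0   0 ]
Pivot entry (3,3) in the last row is zero and there are no rows below to swap with -> zero pivot in column 3 (A is singular).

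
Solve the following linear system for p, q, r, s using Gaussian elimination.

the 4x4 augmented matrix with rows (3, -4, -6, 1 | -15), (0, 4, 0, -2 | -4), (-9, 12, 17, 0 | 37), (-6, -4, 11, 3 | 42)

(-3, -2, 2, -2)

Forward elimination on [A|b]:
R3 <- R3 - (-3)*R1:  [  0   0  -1   3  -8 ]
R4 <- R4 - (-2)*R1:  [   0  -12   -1    5   12 ]
R4 <- R4 - (-3)*R2:  [  0   0  -1  -1   0 ]
R4 <- R4 - (1)*R3:  [  0   0   0  -4   8 ]
Row echelon form:
[ 3  -4  -6   1  |  -15 ]
[ 0   4   0  -2  |   -4 ]
[ 0   0  -1   3  |   -8 ]
[ 0   0   0  -4  |    8 ]
Back-substitution:
s = (8) / -4 = -2
r = (-8 - (3)*(-2)) / -1 = 2
q = (-4 - (-2)*(-2)) / 4 = -2
p = (-15 - (-4)*(-2) - (-6)*(2) - (1)*(-2)) / 3 = -3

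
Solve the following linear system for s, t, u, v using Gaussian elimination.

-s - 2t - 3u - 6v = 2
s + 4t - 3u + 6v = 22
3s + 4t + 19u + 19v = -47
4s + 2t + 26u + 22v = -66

(1, -3, -5, 3)

Forward elimination on [A|b]:
R2 <- R2 - (-1)*R1:  [  0   2  -6   0  24 ]
R3 <- R3 - (-3)*R1:  [   0   -2   10    1  -41 ]
R4 <- R4 - (-4)*R1:  [   0   -6   14   -2  -58 ]
R3 <- R3 - (-1)*R2:  [   0    0    4    1  -17 ]
R4 <- R4 - (-3)*R2:  [  0   0  -4  -2  14 ]
R4 <- R4 - (-1)*R3:  [  0   0   0  -1  -3 ]
Row echelon form:
[ -1  -2  -3  -6  |    2 ]
[  0   2  -6   0  |   24 ]
[  0   0   4   1  |  -17 ]
[  0   0   0  -1  |   -3 ]
Back-substitution:
v = (-3) / -1 = 3
u = (-17 - (1)*(3)) / 4 = -5
t = (24 - (-6)*(-5)) / 2 = -3
s = (2 - (-2)*(-3) - (-3)*(-5) - (-6)*(3)) / -1 = 1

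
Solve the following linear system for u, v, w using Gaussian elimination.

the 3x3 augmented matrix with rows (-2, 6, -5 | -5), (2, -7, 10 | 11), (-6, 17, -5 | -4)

Forward elimination on [A|b]:
R2 <- R2 - (-1)*R1:  [  0  -1   5   6 ]
R3 <- R3 - (3)*R1:  [  0  -1  10  11 ]
R3 <- R3 - (1)*R2:  [ 0  0  5  5 ]
Row echelon form:
[ -2   6  -5  |  -5 ]
[  0  -1   5  |   6 ]
[  0   0   5  |   5 ]
Back-substitution:
w = (5) / 5 = 1
v = (6 - (5)*(1)) / -1 = -1
u = (-5 - (6)*(-1) - (-5)*(1)) / -2 = -3

(-3, -1, 1)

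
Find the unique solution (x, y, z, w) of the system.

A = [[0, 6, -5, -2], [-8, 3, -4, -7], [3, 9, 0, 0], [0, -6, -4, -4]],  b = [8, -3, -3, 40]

Forward elimination on [A|b]:
R1 <-> R2   (pivot in column 1 was zero)
[ -8   3  -4  -7  -3 ]
[  0   6  -5  -2   8 ]
[  3   9   0   0  -3 ]
[  0  -6  -4  -4  40 ]
R3 <- R3 - (-3/8)*R1:  [     0   81/8   -3/2  -21/8  -33/8 ]
R3 <- R3 - (27/16)*R2:  [      0       0  111/16     3/4  -141/8 ]
R4 <- R4 - (-1)*R2:  [  0   0  -9  -6  48 ]
R4 <- R4 - (-48/37)*R3:  [       0        0        0  -186/37   930/37 ]
Row echelon form:
[ -8  3      -4       -7  |      -3 ]
[  0  6      -5       -2  |       8 ]
[  0  0  111/16      3/4  |  -141/8 ]
[  0  0       0  -186/37  |  930/37 ]
Back-substitution:
w = (930/37) / (-186/37) = -5
z = (-141/8 - (3/4)*(-5)) / (111/16) = -2
y = (8 - (-5)*(-2) - (-2)*(-5)) / 6 = -2
x = (-3 - (3)*(-2) - (-4)*(-2) - (-7)*(-5)) / -8 = 5

(5, -2, -2, -5)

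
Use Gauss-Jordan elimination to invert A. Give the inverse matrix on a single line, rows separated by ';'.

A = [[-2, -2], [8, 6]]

inverse = [3/2 1/2; -2 -1/2]

Gauss-Jordan on [A | I]:
R1 <- (1/-2)*R1:  [    1     1  |  -1/2     0 ]
R2 <- R2 - (8)*R1:  [  0  -2  |   4   1 ]
R2 <- (1/-2)*R2:  [    0     1  |    -2  -1/2 ]
R1 <- R1 - (1)*R2:  [   1    0  |  3/2  1/2 ]
Right block of [I | A^{-1}] is the inverse:
[ 3/2   1/2 ]
[  -2  -1/2 ]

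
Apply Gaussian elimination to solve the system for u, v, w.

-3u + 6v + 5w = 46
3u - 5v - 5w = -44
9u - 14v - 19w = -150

Forward elimination on [A|b]:
R2 <- R2 - (-1)*R1:  [ 0  1  0  2 ]
R3 <- R3 - (-3)*R1:  [   0    4   -4  -12 ]
R3 <- R3 - (4)*R2:  [   0    0   -4  -20 ]
Row echelon form:
[ -3  6   5  |   46 ]
[  0  1   0  |    2 ]
[  0  0  -4  |  -20 ]
Back-substitution:
w = (-20) / -4 = 5
v = (2) / 1 = 2
u = (46 - (6)*(2) - (5)*(5)) / -3 = -3

(-3, 2, 5)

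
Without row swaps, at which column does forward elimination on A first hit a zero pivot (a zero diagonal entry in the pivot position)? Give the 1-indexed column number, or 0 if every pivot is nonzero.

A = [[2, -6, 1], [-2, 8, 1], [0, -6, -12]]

Naive forward elimination:
R2 <- R2 - (-1)*R1:  [ 0  2  2 ]
R3 <- R3 - (-3)*R2:  [  0   0  -6 ]
All pivots nonzero; naive elimination completes without hitting a zero pivot.

first zero-pivot column = 0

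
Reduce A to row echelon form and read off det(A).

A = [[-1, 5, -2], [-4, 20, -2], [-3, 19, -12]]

det(A) = 24

Forward elimination:
R2 <- R2 - (4)*R1:  [ 0  0  6 ]
R3 <- R3 - (3)*R1:  [  0   4  -6 ]
R2 <-> R3   (pivot in column 2 was zero)
[ -1  5  -2 ]
[  0  4  -6 ]
[  0  0   6 ]
Upper-triangular form:
[ -1  5  -2 ]
[  0  4  -6 ]
[  0  0   6 ]
det(A) = (-1)^1 * (-1) * (4) * (6) = 24  (1 row swap -> sign -1)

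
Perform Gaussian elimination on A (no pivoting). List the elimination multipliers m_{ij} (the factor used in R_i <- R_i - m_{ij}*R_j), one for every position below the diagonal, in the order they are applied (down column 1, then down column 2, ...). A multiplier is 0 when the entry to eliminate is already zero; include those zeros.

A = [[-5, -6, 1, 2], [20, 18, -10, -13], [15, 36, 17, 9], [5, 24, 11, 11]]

multipliers: -4, -3, -1, -3, -3, -3

Forward elimination:
R2 <- R2 - (-4)*R1:  [  0  -6  -6  -5 ]
R3 <- R3 - (-3)*R1:  [  0  18  20  15 ]
R4 <- R4 - (-1)*R1:  [  0  18  12  13 ]
R3 <- R3 - (-3)*R2:  [ 0  0  2  0 ]
R4 <- R4 - (-3)*R2:  [  0   0  -6  -2 ]
R4 <- R4 - (-3)*R3:  [  0   0   0  -2 ]
Multipliers (in order of application): m_{21} = -4, m_{31} = -3, m_{41} = -1, m_{32} = -3, m_{42} = -3, m_{43} = -3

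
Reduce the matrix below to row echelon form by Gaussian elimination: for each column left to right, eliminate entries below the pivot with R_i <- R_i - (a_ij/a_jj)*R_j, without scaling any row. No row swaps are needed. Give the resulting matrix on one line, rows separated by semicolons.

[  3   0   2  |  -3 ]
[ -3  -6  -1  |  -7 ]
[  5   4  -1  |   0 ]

REF = [3 0 2 -3; 0 -6 1 -10; 0 0 -11/3 -5/3]

Forward elimination:
R2 <- R2 - (-1)*R1:  [   0   -6    1  -10 ]
R3 <- R3 - (5/3)*R1:  [     0      4  -13/3      5 ]
R3 <- R3 - (-2/3)*R2:  [     0      0  -11/3   -5/3 ]
Row echelon form:
[ 3   0      2  |    -3 ]
[ 0  -6      1  |   -10 ]
[ 0   0  -11/3  |  -5/3 ]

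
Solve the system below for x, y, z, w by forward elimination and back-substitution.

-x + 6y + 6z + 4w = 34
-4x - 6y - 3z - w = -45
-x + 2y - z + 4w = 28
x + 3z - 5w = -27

Forward elimination on [A|b]:
R2 <- R2 - (4)*R1:  [    0   -30   -27   -17  -181 ]
R3 <- R3 - (1)*R1:  [  0  -4  -7   0  -6 ]
R4 <- R4 - (-1)*R1:  [  0   6   9  -1   7 ]
R3 <- R3 - (2/15)*R2:  [      0       0   -17/5   34/15  272/15 ]
R4 <- R4 - (-1/5)*R2:  [      0       0    18/5   -22/5  -146/5 ]
R4 <- R4 - (-18/17)*R3:  [   0    0    0   -2  -10 ]
Row echelon form:
[ -1    6      6      4  |      34 ]
[  0  -30    -27    -17  |    -181 ]
[  0    0  -17/5  34/15  |  272/15 ]
[  0    0      0     -2  |     -10 ]
Back-substitution:
w = (-10) / -2 = 5
z = (272/15 - (34/15)*(5)) / (-17/5) = -2
y = (-181 - (-27)*(-2) - (-17)*(5)) / -30 = 5
x = (34 - (6)*(5) - (6)*(-2) - (4)*(5)) / -1 = 4

(4, 5, -2, 5)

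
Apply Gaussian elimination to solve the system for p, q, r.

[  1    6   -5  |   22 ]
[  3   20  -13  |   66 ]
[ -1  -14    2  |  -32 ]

Forward elimination on [A|b]:
R2 <- R2 - (3)*R1:  [ 0  2  2  0 ]
R3 <- R3 - (-1)*R1:  [   0   -8   -3  -10 ]
R3 <- R3 - (-4)*R2:  [   0    0    5  -10 ]
Row echelon form:
[ 1  6  -5  |   22 ]
[ 0  2   2  |    0 ]
[ 0  0   5  |  -10 ]
Back-substitution:
r = (-10) / 5 = -2
q = (0 - (2)*(-2)) / 2 = 2
p = (22 - (6)*(2) - (-5)*(-2)) / 1 = 0

(0, 2, -2)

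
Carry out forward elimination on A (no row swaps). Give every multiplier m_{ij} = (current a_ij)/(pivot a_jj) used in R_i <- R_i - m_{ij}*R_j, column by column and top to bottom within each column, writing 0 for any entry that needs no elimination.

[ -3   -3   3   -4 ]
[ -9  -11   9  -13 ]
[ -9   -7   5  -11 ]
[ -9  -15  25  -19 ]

multipliers: 3, 3, 3, -1, 3, -4

Forward elimination:
R2 <- R2 - (3)*R1:  [  0  -2   0  -1 ]
R3 <- R3 - (3)*R1:  [  0   2  -4   1 ]
R4 <- R4 - (3)*R1:  [  0  -6  16  -7 ]
R3 <- R3 - (-1)*R2:  [  0   0  -4   0 ]
R4 <- R4 - (3)*R2:  [  0   0  16  -4 ]
R4 <- R4 - (-4)*R3:  [  0   0   0  -4 ]
Multipliers (in order of application): m_{21} = 3, m_{31} = 3, m_{41} = 3, m_{32} = -1, m_{42} = 3, m_{43} = -4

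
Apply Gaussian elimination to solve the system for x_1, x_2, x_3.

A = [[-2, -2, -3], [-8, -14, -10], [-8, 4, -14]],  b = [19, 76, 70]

Forward elimination on [A|b]:
R2 <- R2 - (4)*R1:  [  0  -6   2   0 ]
R3 <- R3 - (4)*R1:  [  0  12  -2  -6 ]
R3 <- R3 - (-2)*R2:  [  0   0   2  -6 ]
Row echelon form:
[ -2  -2  -3  |  19 ]
[  0  -6   2  |   0 ]
[  0   0   2  |  -6 ]
Back-substitution:
x_3 = (-6) / 2 = -3
x_2 = (0 - (2)*(-3)) / -6 = -1
x_1 = (19 - (-2)*(-1) - (-3)*(-3)) / -2 = -4

(-4, -1, -3)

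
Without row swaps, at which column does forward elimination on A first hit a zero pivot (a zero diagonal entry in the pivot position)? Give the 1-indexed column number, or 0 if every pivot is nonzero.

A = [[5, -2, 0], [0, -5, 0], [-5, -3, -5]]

Naive forward elimination:
R3 <- R3 - (-1)*R1:  [  0  -5  -5 ]
R3 <- R3 - (1)*R2:  [  0   0  -5 ]
All pivots nonzero; naive elimination completes without hitting a zero pivot.

first zero-pivot column = 0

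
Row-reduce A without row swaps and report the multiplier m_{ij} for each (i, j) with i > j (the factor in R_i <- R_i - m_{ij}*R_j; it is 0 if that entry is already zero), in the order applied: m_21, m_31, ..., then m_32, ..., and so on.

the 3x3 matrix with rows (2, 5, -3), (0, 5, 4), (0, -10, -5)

Forward elimination:
R2: entry in column 1 is already 0 -> m_{21} = 0 (no row operation needed)
R3: entry in column 1 is already 0 -> m_{31} = 0 (no row operation needed)
R3 <- R3 - (-2)*R2:  [ 0  0  3 ]
Multipliers (in order of application): m_{21} = 0, m_{31} = 0, m_{32} = -2

multipliers: 0, 0, -2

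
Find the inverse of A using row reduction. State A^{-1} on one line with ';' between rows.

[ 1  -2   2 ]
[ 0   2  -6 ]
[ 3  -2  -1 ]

Gauss-Jordan on [A | I]:
R3 <- R3 - (3)*R1:  [  0   4  -7  |  -3   0   1 ]
R2 <- (1/2)*R2:  [   0    1   -3  |    0  1/2    0 ]
R1 <- R1 - (-2)*R2:  [  1   0  -4  |   1   1   0 ]
R3 <- R3 - (4)*R2:  [  0   0   5  |  -3  -2   1 ]
R3 <- (1/5)*R3:  [    0     0     1  |  -3/5  -2/5   1/5 ]
R1 <- R1 - (-4)*R3:  [    1     0     0  |  -7/5  -3/5   4/5 ]
R2 <- R2 - (-3)*R3:  [     0      1      0  |   -9/5  -7/10    3/5 ]
Right block of [I | A^{-1}] is the inverse:
[ -7/5   -3/5  4/5 ]
[ -9/5  -7/10  3/5 ]
[ -3/5   -2/5  1/5 ]

inverse = [-7/5 -3/5 4/5; -9/5 -7/10 3/5; -3/5 -2/5 1/5]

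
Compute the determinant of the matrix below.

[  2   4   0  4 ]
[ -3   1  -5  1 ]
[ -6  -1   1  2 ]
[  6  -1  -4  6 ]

Forward elimination:
R2 <- R2 - (-3/2)*R1:  [  0   7  -5   7 ]
R3 <- R3 - (-3)*R1:  [  0  11   1  14 ]
R4 <- R4 - (3)*R1:  [   0  -13   -4   -6 ]
R3 <- R3 - (11/7)*R2:  [    0     0  62/7     3 ]
R4 <- R4 - (-13/7)*R2:  [     0      0  -93/7      7 ]
R4 <- R4 - (-3/2)*R3:  [    0     0     0  23/2 ]
Upper-triangular form:
[ 2  4     0     4 ]
[ 0  7    -5     7 ]
[ 0  0  62/7     3 ]
[ 0  0     0  23/2 ]
det(A) = (-1)^0 * (2) * (7) * (62/7) * (23/2) = 1426  (0 row swaps -> sign +1)

det(A) = 1426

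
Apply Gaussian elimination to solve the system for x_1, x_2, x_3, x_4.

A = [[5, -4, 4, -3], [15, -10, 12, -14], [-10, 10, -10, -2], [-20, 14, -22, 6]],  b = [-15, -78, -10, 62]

Forward elimination on [A|b]:
R2 <- R2 - (3)*R1:  [   0    2    0   -5  -33 ]
R3 <- R3 - (-2)*R1:  [   0    2   -2   -8  -40 ]
R4 <- R4 - (-4)*R1:  [  0  -2  -6  -6   2 ]
R3 <- R3 - (1)*R2:  [  0   0  -2  -3  -7 ]
R4 <- R4 - (-1)*R2:  [   0    0   -6  -11  -31 ]
R4 <- R4 - (3)*R3:  [   0    0    0   -2  -10 ]
Row echelon form:
[ 5  -4   4  -3  |  -15 ]
[ 0   2   0  -5  |  -33 ]
[ 0   0  -2  -3  |   -7 ]
[ 0   0   0  -2  |  -10 ]
Back-substitution:
x_4 = (-10) / -2 = 5
x_3 = (-7 - (-3)*(5)) / -2 = -4
x_2 = (-33 - (-5)*(5)) / 2 = -4
x_1 = (-15 - (-4)*(-4) - (4)*(-4) - (-3)*(5)) / 5 = 0

(0, -4, -4, 5)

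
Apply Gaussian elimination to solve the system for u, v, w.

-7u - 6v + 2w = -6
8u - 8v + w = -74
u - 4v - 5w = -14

(-4, 5, -2)

Forward elimination on [A|b]:
R2 <- R2 - (-8/7)*R1:  [      0  -104/7    23/7  -566/7 ]
R3 <- R3 - (-1/7)*R1:  [      0   -34/7   -33/7  -104/7 ]
R3 <- R3 - (17/52)*R2:  [       0        0  -301/52   301/26 ]
Row echelon form:
[ -7      -6        2  |      -6 ]
[  0  -104/7     23/7  |  -566/7 ]
[  0       0  -301/52  |  301/26 ]
Back-substitution:
w = (301/26) / (-301/52) = -2
v = (-566/7 - (23/7)*(-2)) / (-104/7) = 5
u = (-6 - (-6)*(5) - (2)*(-2)) / -7 = -4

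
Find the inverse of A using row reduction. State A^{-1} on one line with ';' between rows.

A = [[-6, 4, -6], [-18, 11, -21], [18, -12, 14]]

Gauss-Jordan on [A | I]:
R1 <- (1/-6)*R1:  [    1  -2/3     1  |  -1/6     0     0 ]
R2 <- R2 - (-18)*R1:  [  0  -1  -3  |  -3   1   0 ]
R3 <- R3 - (18)*R1:  [  0   0  -4  |   3   0   1 ]
R2 <- (1/-1)*R2:  [  0   1   3  |   3  -1   0 ]
R1 <- R1 - (-2/3)*R2:  [    1     0     3  |  11/6  -2/3     0 ]
R3 <- (1/-4)*R3:  [    0     0     1  |  -3/4     0  -1/4 ]
R1 <- R1 - (3)*R3:  [     1      0      0  |  49/12   -2/3    3/4 ]
R2 <- R2 - (3)*R3:  [    0     1     0  |  21/4    -1   3/4 ]
Right block of [I | A^{-1}] is the inverse:
[ 49/12  -2/3   3/4 ]
[  21/4    -1   3/4 ]
[  -3/4     0  -1/4 ]

inverse = [49/12 -2/3 3/4; 21/4 -1 3/4; -3/4 0 -1/4]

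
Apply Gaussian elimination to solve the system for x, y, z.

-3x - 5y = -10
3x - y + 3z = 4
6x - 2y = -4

(0, 2, 2)

Forward elimination on [A|b]:
R2 <- R2 - (-1)*R1:  [  0  -6   3  -6 ]
R3 <- R3 - (-2)*R1:  [   0  -12    0  -24 ]
R3 <- R3 - (2)*R2:  [   0    0   -6  -12 ]
Row echelon form:
[ -3  -5   0  |  -10 ]
[  0  -6   3  |   -6 ]
[  0   0  -6  |  -12 ]
Back-substitution:
z = (-12) / -6 = 2
y = (-6 - (3)*(2)) / -6 = 2
x = (-10 - (-5)*(2)) / -3 = 0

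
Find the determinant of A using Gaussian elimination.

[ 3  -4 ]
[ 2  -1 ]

det(A) = 5

Forward elimination:
R2 <- R2 - (2/3)*R1:  [   0  5/3 ]
Upper-triangular form:
[ 3   -4 ]
[ 0  5/3 ]
det(A) = (-1)^0 * (3) * (5/3) = 5  (0 row swaps -> sign +1)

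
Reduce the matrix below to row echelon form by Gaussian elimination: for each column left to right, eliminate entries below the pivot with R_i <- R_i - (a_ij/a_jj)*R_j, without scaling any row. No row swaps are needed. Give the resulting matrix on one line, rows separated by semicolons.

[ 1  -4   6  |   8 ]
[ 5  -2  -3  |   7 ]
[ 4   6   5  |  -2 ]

REF = [1 -4 6 8; 0 18 -33 -33; 0 0 64/3 19/3]

Forward elimination:
R2 <- R2 - (5)*R1:  [   0   18  -33  -33 ]
R3 <- R3 - (4)*R1:  [   0   22  -19  -34 ]
R3 <- R3 - (11/9)*R2:  [    0     0  64/3  19/3 ]
Row echelon form:
[ 1  -4     6  |     8 ]
[ 0  18   -33  |   -33 ]
[ 0   0  64/3  |  19/3 ]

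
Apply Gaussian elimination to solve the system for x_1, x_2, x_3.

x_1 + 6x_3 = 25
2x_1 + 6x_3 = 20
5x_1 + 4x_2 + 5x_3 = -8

(-5, -2, 5)

Forward elimination on [A|b]:
R2 <- R2 - (2)*R1:  [   0    0   -6  -30 ]
R3 <- R3 - (5)*R1:  [    0     4   -25  -133 ]
R2 <-> R3   (pivot in column 2 was zero)
[ 1  0    6    25 ]
[ 0  4  -25  -133 ]
[ 0  0   -6   -30 ]
Row echelon form:
[ 1  0    6  |    25 ]
[ 0  4  -25  |  -133 ]
[ 0  0   -6  |   -30 ]
Back-substitution:
x_3 = (-30) / -6 = 5
x_2 = (-133 - (-25)*(5)) / 4 = -2
x_1 = (25 - (6)*(5)) / 1 = -5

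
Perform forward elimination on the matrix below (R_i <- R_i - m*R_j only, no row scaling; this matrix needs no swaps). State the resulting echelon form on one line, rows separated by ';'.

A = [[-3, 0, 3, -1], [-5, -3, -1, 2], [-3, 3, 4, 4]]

Forward elimination:
R2 <- R2 - (5/3)*R1:  [    0    -3    -6  11/3 ]
R3 <- R3 - (1)*R1:  [ 0  3  1  5 ]
R3 <- R3 - (-1)*R2:  [    0     0    -5  26/3 ]
Row echelon form:
[ -3   0   3    -1 ]
[  0  -3  -6  11/3 ]
[  0   0  -5  26/3 ]

REF = [-3 0 3 -1; 0 -3 -6 11/3; 0 0 -5 26/3]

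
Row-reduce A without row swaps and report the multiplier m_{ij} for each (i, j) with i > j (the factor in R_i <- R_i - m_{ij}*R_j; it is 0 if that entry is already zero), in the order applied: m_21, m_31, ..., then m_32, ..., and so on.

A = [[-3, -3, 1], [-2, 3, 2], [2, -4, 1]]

Forward elimination:
R2 <- R2 - (2/3)*R1:  [   0    5  4/3 ]
R3 <- R3 - (-2/3)*R1:  [   0   -6  5/3 ]
R3 <- R3 - (-6/5)*R2:  [     0      0  49/15 ]
Multipliers (in order of application): m_{21} = 2/3, m_{31} = -2/3, m_{32} = -6/5

multipliers: 2/3, -2/3, -6/5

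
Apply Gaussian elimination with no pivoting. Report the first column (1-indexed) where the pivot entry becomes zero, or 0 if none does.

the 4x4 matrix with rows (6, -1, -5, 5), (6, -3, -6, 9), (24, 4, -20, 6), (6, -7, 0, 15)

Naive forward elimination:
R2 <- R2 - (1)*R1:  [  0  -2  -1   4 ]
R3 <- R3 - (4)*R1:  [   0    8    0  -14 ]
R4 <- R4 - (1)*R1:  [  0  -6   5  10 ]
R3 <- R3 - (-4)*R2:  [  0   0  -4   2 ]
R4 <- R4 - (3)*R2:  [  0   0   8  -2 ]
R4 <- R4 - (-2)*R3:  [ 0  0  0  2 ]
All pivots nonzero; naive elimination completes without hitting a zero pivot.

first zero-pivot column = 0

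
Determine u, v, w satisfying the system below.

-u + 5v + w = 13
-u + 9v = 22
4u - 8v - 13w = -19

(-4, 2, -1)

Forward elimination on [A|b]:
R2 <- R2 - (1)*R1:  [  0   4  -1   9 ]
R3 <- R3 - (-4)*R1:  [  0  12  -9  33 ]
R3 <- R3 - (3)*R2:  [  0   0  -6   6 ]
Row echelon form:
[ -1  5   1  |  13 ]
[  0  4  -1  |   9 ]
[  0  0  -6  |   6 ]
Back-substitution:
w = (6) / -6 = -1
v = (9 - (-1)*(-1)) / 4 = 2
u = (13 - (5)*(2) - (1)*(-1)) / -1 = -4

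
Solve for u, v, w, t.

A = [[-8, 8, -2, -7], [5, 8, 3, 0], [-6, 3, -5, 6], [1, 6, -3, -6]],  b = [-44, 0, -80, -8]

(4, -4, 4, -4)

Forward elimination on [A|b]:
R2 <- R2 - (-5/8)*R1:  [     0     13    7/4  -35/8  -55/2 ]
R3 <- R3 - (3/4)*R1:  [    0    -3  -7/2  45/4   -47 ]
R4 <- R4 - (-1/8)*R1:  [     0      7  -13/4  -55/8  -27/2 ]
R3 <- R3 - (-3/13)*R2:  [        0         0   -161/52  1065/104  -1387/26 ]
R4 <- R4 - (7/13)*R2:  [       0        0  -109/26  -235/52    17/13 ]
R4 <- R4 - (218/161)*R3:  [         0          0          0  -2960/161  11840/161 ]
Row echelon form:
[ -8   8       -2         -7  |        -44 ]
[  0  13      7/4      -35/8  |      -55/2 ]
[  0   0  -161/52   1065/104  |   -1387/26 ]
[  0   0        0  -2960/161  |  11840/161 ]
Back-substitution:
t = (11840/161) / (-2960/161) = -4
w = (-1387/26 - (1065/104)*(-4)) / (-161/52) = 4
v = (-55/2 - (7/4)*(4) - (-35/8)*(-4)) / 13 = -4
u = (-44 - (8)*(-4) - (-2)*(4) - (-7)*(-4)) / -8 = 4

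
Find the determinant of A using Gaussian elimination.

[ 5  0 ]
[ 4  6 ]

Forward elimination:
R2 <- R2 - (4/5)*R1:  [ 0  6 ]
Upper-triangular form:
[ 5  0 ]
[ 0  6 ]
det(A) = (-1)^0 * (5) * (6) = 30  (0 row swaps -> sign +1)

det(A) = 30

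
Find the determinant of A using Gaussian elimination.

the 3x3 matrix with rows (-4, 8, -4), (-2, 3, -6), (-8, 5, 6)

Forward elimination:
R2 <- R2 - (1/2)*R1:  [  0  -1  -4 ]
R3 <- R3 - (2)*R1:  [   0  -11   14 ]
R3 <- R3 - (11)*R2:  [  0   0  58 ]
Upper-triangular form:
[ -4   8  -4 ]
[  0  -1  -4 ]
[  0   0  58 ]
det(A) = (-1)^0 * (-4) * (-1) * (58) = 232  (0 row swaps -> sign +1)

det(A) = 232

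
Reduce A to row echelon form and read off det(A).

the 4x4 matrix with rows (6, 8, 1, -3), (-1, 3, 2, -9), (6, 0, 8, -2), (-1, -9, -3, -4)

Forward elimination:
R2 <- R2 - (-1/6)*R1:  [     0   13/3   13/6  -19/2 ]
R3 <- R3 - (1)*R1:  [  0  -8   7   1 ]
R4 <- R4 - (-1/6)*R1:  [     0  -23/3  -17/6   -9/2 ]
R3 <- R3 - (-24/13)*R2:  [       0        0       11  -215/13 ]
R4 <- R4 - (-23/13)*R2:  [       0        0        1  -277/13 ]
R4 <- R4 - (1/11)*R3:  [         0          0          0  -2832/143 ]
Upper-triangular form:
[ 6     8     1         -3 ]
[ 0  13/3  13/6      -19/2 ]
[ 0     0    11    -215/13 ]
[ 0     0     0  -2832/143 ]
det(A) = (-1)^0 * (6) * (13/3) * (11) * (-2832/143) = -5664  (0 row swaps -> sign +1)

det(A) = -5664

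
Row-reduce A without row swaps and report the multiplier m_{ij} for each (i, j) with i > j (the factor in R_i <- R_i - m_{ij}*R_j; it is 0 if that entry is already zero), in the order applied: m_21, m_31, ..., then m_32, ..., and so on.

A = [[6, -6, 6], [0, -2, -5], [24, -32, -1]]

multipliers: 0, 4, 4

Forward elimination:
R2: entry in column 1 is already 0 -> m_{21} = 0 (no row operation needed)
R3 <- R3 - (4)*R1:  [   0   -8  -25 ]
R3 <- R3 - (4)*R2:  [  0   0  -5 ]
Multipliers (in order of application): m_{21} = 0, m_{31} = 4, m_{32} = 4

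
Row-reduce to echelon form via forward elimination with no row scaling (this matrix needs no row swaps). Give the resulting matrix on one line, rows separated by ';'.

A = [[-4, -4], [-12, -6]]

REF = [-4 -4; 0 6]

Forward elimination:
R2 <- R2 - (3)*R1:  [ 0  6 ]
Row echelon form:
[ -4  -4 ]
[  0   6 ]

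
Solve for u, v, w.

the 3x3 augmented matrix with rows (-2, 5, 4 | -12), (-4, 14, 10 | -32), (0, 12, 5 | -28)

(4, -4, 4)

Forward elimination on [A|b]:
R2 <- R2 - (2)*R1:  [  0   4   2  -8 ]
R3 <- R3 - (3)*R2:  [  0   0  -1  -4 ]
Row echelon form:
[ -2  5   4  |  -12 ]
[  0  4   2  |   -8 ]
[  0  0  -1  |   -4 ]
Back-substitution:
w = (-4) / -1 = 4
v = (-8 - (2)*(4)) / 4 = -4
u = (-12 - (5)*(-4) - (4)*(4)) / -2 = 4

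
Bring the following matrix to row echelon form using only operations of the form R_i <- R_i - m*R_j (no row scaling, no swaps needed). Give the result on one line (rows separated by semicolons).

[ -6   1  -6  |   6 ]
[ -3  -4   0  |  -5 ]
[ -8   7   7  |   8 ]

Forward elimination:
R2 <- R2 - (1/2)*R1:  [    0  -9/2     3    -8 ]
R3 <- R3 - (4/3)*R1:  [    0  17/3    15     0 ]
R3 <- R3 - (-34/27)*R2:  [       0        0    169/9  -272/27 ]
Row echelon form:
[ -6     1     -6  |        6 ]
[  0  -9/2      3  |       -8 ]
[  0     0  169/9  |  -272/27 ]

REF = [-6 1 -6 6; 0 -9/2 3 -8; 0 0 169/9 -272/27]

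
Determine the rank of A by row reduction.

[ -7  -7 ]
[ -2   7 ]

Row reduction:
R2 <- R2 - (2/7)*R1:  [ 0  9 ]
Row echelon form:
[ -7  -7 ]
[  0   9 ]
Nonzero rows / pivot columns: 2

rank(A) = 2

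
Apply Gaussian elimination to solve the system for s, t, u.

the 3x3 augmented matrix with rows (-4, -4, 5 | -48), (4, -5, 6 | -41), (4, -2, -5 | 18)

Forward elimination on [A|b]:
R2 <- R2 - (-1)*R1:  [   0   -9   11  -89 ]
R3 <- R3 - (-1)*R1:  [   0   -6    0  -30 ]
R3 <- R3 - (2/3)*R2:  [     0      0  -22/3   88/3 ]
Row echelon form:
[ -4  -4      5  |   -48 ]
[  0  -9     11  |   -89 ]
[  0   0  -22/3  |  88/3 ]
Back-substitution:
u = (88/3) / (-22/3) = -4
t = (-89 - (11)*(-4)) / -9 = 5
s = (-48 - (-4)*(5) - (5)*(-4)) / -4 = 2

(2, 5, -4)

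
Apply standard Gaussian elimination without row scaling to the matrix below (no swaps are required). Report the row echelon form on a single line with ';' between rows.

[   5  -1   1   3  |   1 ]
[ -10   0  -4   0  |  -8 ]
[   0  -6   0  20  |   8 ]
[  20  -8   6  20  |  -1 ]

REF = [5 -1 1 3 1; 0 -2 -2 6 -6; 0 0 6 2 26; 0 0 0 -6 -19]

Forward elimination:
R2 <- R2 - (-2)*R1:  [  0  -2  -2   6  -6 ]
R4 <- R4 - (4)*R1:  [  0  -4   2   8  -5 ]
R3 <- R3 - (3)*R2:  [  0   0   6   2  26 ]
R4 <- R4 - (2)*R2:  [  0   0   6  -4   7 ]
R4 <- R4 - (1)*R3:  [   0    0    0   -6  -19 ]
Row echelon form:
[ 5  -1   1   3  |    1 ]
[ 0  -2  -2   6  |   -6 ]
[ 0   0   6   2  |   26 ]
[ 0   0   0  -6  |  -19 ]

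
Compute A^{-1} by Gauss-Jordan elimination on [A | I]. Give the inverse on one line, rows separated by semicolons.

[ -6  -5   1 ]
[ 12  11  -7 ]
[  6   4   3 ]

inverse = [61/6 19/6 4; -13 -4 -5; -3 -1 -1]

Gauss-Jordan on [A | I]:
R1 <- (1/-6)*R1:  [    1   5/6  -1/6  |  -1/6     0     0 ]
R2 <- R2 - (12)*R1:  [  0   1  -5  |   2   1   0 ]
R3 <- R3 - (6)*R1:  [  0  -1   4  |   1   0   1 ]
R1 <- R1 - (5/6)*R2:  [     1      0      4  |  -11/6   -5/6      0 ]
R3 <- R3 - (-1)*R2:  [  0   0  -1  |   3   1   1 ]
R3 <- (1/-1)*R3:  [  0   0   1  |  -3  -1  -1 ]
R1 <- R1 - (4)*R3:  [    1     0     0  |  61/6  19/6     4 ]
R2 <- R2 - (-5)*R3:  [   0    1    0  |  -13   -4   -5 ]
Right block of [I | A^{-1}] is the inverse:
[ 61/6  19/6   4 ]
[  -13    -4  -5 ]
[   -3    -1  -1 ]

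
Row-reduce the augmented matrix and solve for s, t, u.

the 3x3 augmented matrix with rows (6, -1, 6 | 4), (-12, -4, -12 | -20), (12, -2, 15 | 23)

(-4, 2, 5)

Forward elimination on [A|b]:
R2 <- R2 - (-2)*R1:  [   0   -6    0  -12 ]
R3 <- R3 - (2)*R1:  [  0   0   3  15 ]
Row echelon form:
[ 6  -1  6  |    4 ]
[ 0  -6  0  |  -12 ]
[ 0   0  3  |   15 ]
Back-substitution:
u = (15) / 3 = 5
t = (-12) / -6 = 2
s = (4 - (-1)*(2) - (6)*(5)) / 6 = -4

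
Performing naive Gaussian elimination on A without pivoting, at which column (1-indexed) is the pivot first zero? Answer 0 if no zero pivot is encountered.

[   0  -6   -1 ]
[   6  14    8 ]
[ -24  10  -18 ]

first zero-pivot column = 1

Naive forward elimination:
Pivot entry (1,1) is zero but row 2 has 6 in column 1 -> naive elimination stops; a row interchange (e.g. R1 <-> R2) would be required here.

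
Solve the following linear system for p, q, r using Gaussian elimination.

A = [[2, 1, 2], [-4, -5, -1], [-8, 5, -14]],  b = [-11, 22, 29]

Forward elimination on [A|b]:
R2 <- R2 - (-2)*R1:  [  0  -3   3   0 ]
R3 <- R3 - (-4)*R1:  [   0    9   -6  -15 ]
R3 <- R3 - (-3)*R2:  [   0    0    3  -15 ]
Row echelon form:
[ 2   1  2  |  -11 ]
[ 0  -3  3  |    0 ]
[ 0   0  3  |  -15 ]
Back-substitution:
r = (-15) / 3 = -5
q = (0 - (3)*(-5)) / -3 = -5
p = (-11 - (1)*(-5) - (2)*(-5)) / 2 = 2

(2, -5, -5)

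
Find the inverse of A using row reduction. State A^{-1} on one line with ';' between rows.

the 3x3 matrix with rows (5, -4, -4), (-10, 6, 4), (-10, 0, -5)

inverse = [1 2/3 -4/15; 3 13/6 -2/3; -2 -4/3 1/3]

Gauss-Jordan on [A | I]:
R1 <- (1/5)*R1:  [    1  -4/5  -4/5  |   1/5     0     0 ]
R2 <- R2 - (-10)*R1:  [  0  -2  -4  |   2   1   0 ]
R3 <- R3 - (-10)*R1:  [   0   -8  -13  |    2    0    1 ]
R2 <- (1/-2)*R2:  [    0     1     2  |    -1  -1/2     0 ]
R1 <- R1 - (-4/5)*R2:  [    1     0   4/5  |  -3/5  -2/5     0 ]
R3 <- R3 - (-8)*R2:  [  0   0   3  |  -6  -4   1 ]
R3 <- (1/3)*R3:  [    0     0     1  |    -2  -4/3   1/3 ]
R1 <- R1 - (4/5)*R3:  [     1      0      0  |      1    2/3  -4/15 ]
R2 <- R2 - (2)*R3:  [    0     1     0  |     3  13/6  -2/3 ]
Right block of [I | A^{-1}] is the inverse:
[  1   2/3  -4/15 ]
[  3  13/6   -2/3 ]
[ -2  -4/3    1/3 ]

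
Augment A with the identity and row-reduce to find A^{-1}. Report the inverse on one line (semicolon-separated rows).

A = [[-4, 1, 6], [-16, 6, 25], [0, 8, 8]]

inverse = [19/4 -5/4 11/32; -4 1 -1/8; 4 -1 1/4]

Gauss-Jordan on [A | I]:
R1 <- (1/-4)*R1:  [    1  -1/4  -3/2  |  -1/4     0     0 ]
R2 <- R2 - (-16)*R1:  [  0   2   1  |  -4   1   0 ]
R2 <- (1/2)*R2:  [   0    1  1/2  |   -2  1/2    0 ]
R1 <- R1 - (-1/4)*R2:  [     1      0  -11/8  |   -3/4    1/8      0 ]
R3 <- R3 - (8)*R2:  [  0   0   4  |  16  -4   1 ]
R3 <- (1/4)*R3:  [   0    0    1  |    4   -1  1/4 ]
R1 <- R1 - (-11/8)*R3:  [     1      0      0  |   19/4   -5/4  11/32 ]
R2 <- R2 - (1/2)*R3:  [    0     1     0  |    -4     1  -1/8 ]
Right block of [I | A^{-1}] is the inverse:
[ 19/4  -5/4  11/32 ]
[   -4     1   -1/8 ]
[    4    -1    1/4 ]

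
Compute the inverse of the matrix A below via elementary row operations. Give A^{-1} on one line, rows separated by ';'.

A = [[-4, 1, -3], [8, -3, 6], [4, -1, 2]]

Gauss-Jordan on [A | I]:
R1 <- (1/-4)*R1:  [    1  -1/4   3/4  |  -1/4     0     0 ]
R2 <- R2 - (8)*R1:  [  0  -1   0  |   2   1   0 ]
R3 <- R3 - (4)*R1:  [  0   0  -1  |   1   0   1 ]
R2 <- (1/-1)*R2:  [  0   1   0  |  -2  -1   0 ]
R1 <- R1 - (-1/4)*R2:  [    1     0   3/4  |  -3/4  -1/4     0 ]
R3 <- (1/-1)*R3:  [  0   0   1  |  -1   0  -1 ]
R1 <- R1 - (3/4)*R3:  [    1     0     0  |     0  -1/4   3/4 ]
Right block of [I | A^{-1}] is the inverse:
[  0  -1/4  3/4 ]
[ -2    -1    0 ]
[ -1     0   -1 ]

inverse = [0 -1/4 3/4; -2 -1 0; -1 0 -1]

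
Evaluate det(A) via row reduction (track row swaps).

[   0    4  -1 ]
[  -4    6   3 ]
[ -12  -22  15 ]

det(A) = -64

Forward elimination:
R1 <-> R2   (pivot in column 1 was zero)
[  -4    6   3 ]
[   0    4  -1 ]
[ -12  -22  15 ]
R3 <- R3 - (3)*R1:  [   0  -40    6 ]
R3 <- R3 - (-10)*R2:  [  0   0  -4 ]
Upper-triangular form:
[ -4  6   3 ]
[  0  4  -1 ]
[  0  0  -4 ]
det(A) = (-1)^1 * (-4) * (4) * (-4) = -64  (1 row swap -> sign -1)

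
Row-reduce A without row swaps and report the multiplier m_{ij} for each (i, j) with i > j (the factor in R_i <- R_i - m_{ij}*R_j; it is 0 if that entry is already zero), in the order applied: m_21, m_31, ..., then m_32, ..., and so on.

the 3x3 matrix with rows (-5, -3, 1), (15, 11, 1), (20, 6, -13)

multipliers: -3, -4, -3

Forward elimination:
R2 <- R2 - (-3)*R1:  [ 0  2  4 ]
R3 <- R3 - (-4)*R1:  [  0  -6  -9 ]
R3 <- R3 - (-3)*R2:  [ 0  0  3 ]
Multipliers (in order of application): m_{21} = -3, m_{31} = -4, m_{32} = -3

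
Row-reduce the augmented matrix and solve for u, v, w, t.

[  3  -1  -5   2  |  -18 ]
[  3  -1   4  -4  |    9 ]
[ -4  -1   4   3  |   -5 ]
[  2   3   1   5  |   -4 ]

(-1, 4, 1, -3)

Forward elimination on [A|b]:
R2 <- R2 - (1)*R1:  [  0   0   9  -6  27 ]
R3 <- R3 - (-4/3)*R1:  [    0  -7/3  -8/3  17/3   -29 ]
R4 <- R4 - (2/3)*R1:  [    0  11/3  13/3  11/3     8 ]
R2 <-> R3   (pivot in column 2 was zero)
[ 3    -1    -5     2  -18 ]
[ 0  -7/3  -8/3  17/3  -29 ]
[ 0     0     9    -6   27 ]
[ 0  11/3  13/3  11/3    8 ]
R4 <- R4 - (-11/7)*R2:  [      0       0     1/7    88/7  -263/7 ]
R4 <- R4 - (1/63)*R3:  [    0     0     0  38/3   -38 ]
Row echelon form:
[ 3    -1    -5     2  |  -18 ]
[ 0  -7/3  -8/3  17/3  |  -29 ]
[ 0     0     9    -6  |   27 ]
[ 0     0     0  38/3  |  -38 ]
Back-substitution:
t = (-38) / (38/3) = -3
w = (27 - (-6)*(-3)) / 9 = 1
v = (-29 - (-8/3)*(1) - (17/3)*(-3)) / (-7/3) = 4
u = (-18 - (-1)*(4) - (-5)*(1) - (2)*(-3)) / 3 = -1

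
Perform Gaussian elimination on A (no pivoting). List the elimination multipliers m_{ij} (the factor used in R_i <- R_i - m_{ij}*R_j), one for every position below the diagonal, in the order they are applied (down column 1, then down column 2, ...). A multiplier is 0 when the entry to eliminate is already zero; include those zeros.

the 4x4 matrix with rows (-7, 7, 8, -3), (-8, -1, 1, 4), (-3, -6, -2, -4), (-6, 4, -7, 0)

Forward elimination:
R2 <- R2 - (8/7)*R1:  [     0     -9  -57/7   52/7 ]
R3 <- R3 - (3/7)*R1:  [     0     -9  -38/7  -19/7 ]
R4 <- R4 - (6/7)*R1:  [     0     -2  -97/7   18/7 ]
R3 <- R3 - (1)*R2:  [     0      0   19/7  -71/7 ]
R4 <- R4 - (2/9)*R2:  [       0        0  -253/21    58/63 ]
R4 <- R4 - (-253/57)*R3:  [         0          0          0  -7541/171 ]
Multipliers (in order of application): m_{21} = 8/7, m_{31} = 3/7, m_{41} = 6/7, m_{32} = 1, m_{42} = 2/9, m_{43} = -253/57

multipliers: 8/7, 3/7, 6/7, 1, 2/9, -253/57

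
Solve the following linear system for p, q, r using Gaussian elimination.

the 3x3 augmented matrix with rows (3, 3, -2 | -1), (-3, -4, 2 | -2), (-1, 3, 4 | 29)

Forward elimination on [A|b]:
R2 <- R2 - (-1)*R1:  [  0  -1   0  -3 ]
R3 <- R3 - (-1/3)*R1:  [    0     4  10/3  86/3 ]
R3 <- R3 - (-4)*R2:  [    0     0  10/3  50/3 ]
Row echelon form:
[ 3   3    -2  |    -1 ]
[ 0  -1     0  |    -3 ]
[ 0   0  10/3  |  50/3 ]
Back-substitution:
r = (50/3) / (10/3) = 5
q = (-3) / -1 = 3
p = (-1 - (3)*(3) - (-2)*(5)) / 3 = 0

(0, 3, 5)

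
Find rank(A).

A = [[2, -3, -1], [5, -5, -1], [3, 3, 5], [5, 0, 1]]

Row reduction:
R2 <- R2 - (5/2)*R1:  [   0  5/2  3/2 ]
R3 <- R3 - (3/2)*R1:  [    0  15/2  13/2 ]
R4 <- R4 - (5/2)*R1:  [    0  15/2   7/2 ]
R3 <- R3 - (3)*R2:  [ 0  0  2 ]
R4 <- R4 - (3)*R2:  [  0   0  -1 ]
R4 <- R4 - (-1/2)*R3:  [ 0  0  0 ]
Row echelon form:
[ 2   -3   -1 ]
[ 0  5/2  3/2 ]
[ 0    0    2 ]
[ 0    0    0 ]
Nonzero rows / pivot columns: 3

rank(A) = 3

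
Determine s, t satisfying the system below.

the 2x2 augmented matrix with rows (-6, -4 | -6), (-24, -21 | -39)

(-1, 3)

Forward elimination on [A|b]:
R2 <- R2 - (4)*R1:  [   0   -5  -15 ]
Row echelon form:
[ -6  -4  |   -6 ]
[  0  -5  |  -15 ]
Back-substitution:
t = (-15) / -5 = 3
s = (-6 - (-4)*(3)) / -6 = -1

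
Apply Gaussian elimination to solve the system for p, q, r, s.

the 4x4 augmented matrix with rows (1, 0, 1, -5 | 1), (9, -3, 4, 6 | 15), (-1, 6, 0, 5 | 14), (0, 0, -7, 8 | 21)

Forward elimination on [A|b]:
R2 <- R2 - (9)*R1:  [  0  -3  -5  51   6 ]
R3 <- R3 - (-1)*R1:  [  0   6   1   0  15 ]
R3 <- R3 - (-2)*R2:  [   0    0   -9  102   27 ]
R4 <- R4 - (7/9)*R3:  [      0       0       0  -214/3       0 ]
Row echelon form:
[ 1   0   1      -5  |   1 ]
[ 0  -3  -5      51  |   6 ]
[ 0   0  -9     102  |  27 ]
[ 0   0   0  -214/3  |   0 ]
Back-substitution:
s = (0) / (-214/3) = 0
r = (27 - (102)*(0)) / -9 = -3
q = (6 - (-5)*(-3) - (51)*(0)) / -3 = 3
p = (1 - (1)*(-3) - (-5)*(0)) / 1 = 4

(4, 3, -3, 0)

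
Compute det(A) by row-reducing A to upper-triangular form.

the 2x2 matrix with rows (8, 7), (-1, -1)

det(A) = -1

Forward elimination:
R2 <- R2 - (-1/8)*R1:  [    0  -1/8 ]
Upper-triangular form:
[ 8     7 ]
[ 0  -1/8 ]
det(A) = (-1)^0 * (8) * (-1/8) = -1  (0 row swaps -> sign +1)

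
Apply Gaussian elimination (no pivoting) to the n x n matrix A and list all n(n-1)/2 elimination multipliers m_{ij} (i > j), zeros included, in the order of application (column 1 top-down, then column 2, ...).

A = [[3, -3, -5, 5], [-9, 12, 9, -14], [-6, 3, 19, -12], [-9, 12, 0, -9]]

Forward elimination:
R2 <- R2 - (-3)*R1:  [  0   3  -6   1 ]
R3 <- R3 - (-2)*R1:  [  0  -3   9  -2 ]
R4 <- R4 - (-3)*R1:  [   0    3  -15    6 ]
R3 <- R3 - (-1)*R2:  [  0   0   3  -1 ]
R4 <- R4 - (1)*R2:  [  0   0  -9   5 ]
R4 <- R4 - (-3)*R3:  [ 0  0  0  2 ]
Multipliers (in order of application): m_{21} = -3, m_{31} = -2, m_{41} = -3, m_{32} = -1, m_{42} = 1, m_{43} = -3

multipliers: -3, -2, -3, -1, 1, -3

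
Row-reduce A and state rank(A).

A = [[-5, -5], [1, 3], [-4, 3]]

Row reduction:
R2 <- R2 - (-1/5)*R1:  [ 0  2 ]
R3 <- R3 - (4/5)*R1:  [ 0  7 ]
R3 <- R3 - (7/2)*R2:  [ 0  0 ]
Row echelon form:
[ -5  -5 ]
[  0   2 ]
[  0   0 ]
Nonzero rows / pivot columns: 2

rank(A) = 2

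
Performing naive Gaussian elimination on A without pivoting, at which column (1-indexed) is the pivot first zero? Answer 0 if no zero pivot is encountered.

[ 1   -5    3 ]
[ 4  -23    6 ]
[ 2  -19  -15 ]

Naive forward elimination:
R2 <- R2 - (4)*R1:  [  0  -3  -6 ]
R3 <- R3 - (2)*R1:  [   0   -9  -21 ]
R3 <- R3 - (3)*R2:  [  0   0  -3 ]
All pivots nonzero; naive elimination completes without hitting a zero pivot.

first zero-pivot column = 0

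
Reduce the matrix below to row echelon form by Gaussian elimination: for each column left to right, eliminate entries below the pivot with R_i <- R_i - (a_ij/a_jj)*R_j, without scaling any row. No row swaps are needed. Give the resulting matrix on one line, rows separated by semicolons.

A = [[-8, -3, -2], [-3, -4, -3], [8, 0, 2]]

REF = [-8 -3 -2; 0 -23/8 -9/4; 0 0 54/23]

Forward elimination:
R2 <- R2 - (3/8)*R1:  [     0  -23/8   -9/4 ]
R3 <- R3 - (-1)*R1:  [  0  -3   0 ]
R3 <- R3 - (24/23)*R2:  [     0      0  54/23 ]
Row echelon form:
[ -8     -3     -2 ]
[  0  -23/8   -9/4 ]
[  0      0  54/23 ]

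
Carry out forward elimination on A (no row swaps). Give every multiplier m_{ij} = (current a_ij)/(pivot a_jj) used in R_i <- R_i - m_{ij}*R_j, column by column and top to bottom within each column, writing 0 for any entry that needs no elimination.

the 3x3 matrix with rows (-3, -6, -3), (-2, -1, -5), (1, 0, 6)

multipliers: 2/3, -1/3, -2/3

Forward elimination:
R2 <- R2 - (2/3)*R1:  [  0   3  -3 ]
R3 <- R3 - (-1/3)*R1:  [  0  -2   5 ]
R3 <- R3 - (-2/3)*R2:  [ 0  0  3 ]
Multipliers (in order of application): m_{21} = 2/3, m_{31} = -1/3, m_{32} = -2/3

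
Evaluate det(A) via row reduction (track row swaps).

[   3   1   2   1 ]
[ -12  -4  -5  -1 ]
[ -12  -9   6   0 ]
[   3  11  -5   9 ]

det(A) = -225

Forward elimination:
R2 <- R2 - (-4)*R1:  [ 0  0  3  3 ]
R3 <- R3 - (-4)*R1:  [  0  -5  14   4 ]
R4 <- R4 - (1)*R1:  [  0  10  -7   8 ]
R2 <-> R3   (pivot in column 2 was zero)
[ 3   1   2  1 ]
[ 0  -5  14  4 ]
[ 0   0   3  3 ]
[ 0  10  -7  8 ]
R4 <- R4 - (-2)*R2:  [  0   0  21  16 ]
R4 <- R4 - (7)*R3:  [  0   0   0  -5 ]
Upper-triangular form:
[ 3   1   2   1 ]
[ 0  -5  14   4 ]
[ 0   0   3   3 ]
[ 0   0   0  -5 ]
det(A) = (-1)^1 * (3) * (-5) * (3) * (-5) = -225  (1 row swap -> sign -1)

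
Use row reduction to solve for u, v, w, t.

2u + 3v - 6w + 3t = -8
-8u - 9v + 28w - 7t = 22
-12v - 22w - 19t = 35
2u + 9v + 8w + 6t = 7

Forward elimination on [A|b]:
R2 <- R2 - (-4)*R1:  [   0    3    4    5  -10 ]
R4 <- R4 - (1)*R1:  [  0   6  14   3  15 ]
R3 <- R3 - (-4)*R2:  [  0   0  -6   1  -5 ]
R4 <- R4 - (2)*R2:  [  0   0   6  -7  35 ]
R4 <- R4 - (-1)*R3:  [  0   0   0  -6  30 ]
Row echelon form:
[ 2  3  -6   3  |   -8 ]
[ 0  3   4   5  |  -10 ]
[ 0  0  -6   1  |   -5 ]
[ 0  0   0  -6  |   30 ]
Back-substitution:
t = (30) / -6 = -5
w = (-5 - (1)*(-5)) / -6 = 0
v = (-10 - (4)*(0) - (5)*(-5)) / 3 = 5
u = (-8 - (3)*(5) - (-6)*(0) - (3)*(-5)) / 2 = -4

(-4, 5, 0, -5)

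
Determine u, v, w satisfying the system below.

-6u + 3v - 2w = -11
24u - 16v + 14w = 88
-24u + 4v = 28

Forward elimination on [A|b]:
R2 <- R2 - (-4)*R1:  [  0  -4   6  44 ]
R3 <- R3 - (4)*R1:  [  0  -8   8  72 ]
R3 <- R3 - (2)*R2:  [   0    0   -4  -16 ]
Row echelon form:
[ -6   3  -2  |  -11 ]
[  0  -4   6  |   44 ]
[  0   0  -4  |  -16 ]
Back-substitution:
w = (-16) / -4 = 4
v = (44 - (6)*(4)) / -4 = -5
u = (-11 - (3)*(-5) - (-2)*(4)) / -6 = -2

(-2, -5, 4)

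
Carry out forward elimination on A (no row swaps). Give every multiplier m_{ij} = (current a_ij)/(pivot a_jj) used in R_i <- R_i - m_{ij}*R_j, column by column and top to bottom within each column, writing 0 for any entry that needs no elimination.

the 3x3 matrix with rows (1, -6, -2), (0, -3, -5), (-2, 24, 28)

multipliers: 0, -2, -4

Forward elimination:
R2: entry in column 1 is already 0 -> m_{21} = 0 (no row operation needed)
R3 <- R3 - (-2)*R1:  [  0  12  24 ]
R3 <- R3 - (-4)*R2:  [ 0  0  4 ]
Multipliers (in order of application): m_{21} = 0, m_{31} = -2, m_{32} = -4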